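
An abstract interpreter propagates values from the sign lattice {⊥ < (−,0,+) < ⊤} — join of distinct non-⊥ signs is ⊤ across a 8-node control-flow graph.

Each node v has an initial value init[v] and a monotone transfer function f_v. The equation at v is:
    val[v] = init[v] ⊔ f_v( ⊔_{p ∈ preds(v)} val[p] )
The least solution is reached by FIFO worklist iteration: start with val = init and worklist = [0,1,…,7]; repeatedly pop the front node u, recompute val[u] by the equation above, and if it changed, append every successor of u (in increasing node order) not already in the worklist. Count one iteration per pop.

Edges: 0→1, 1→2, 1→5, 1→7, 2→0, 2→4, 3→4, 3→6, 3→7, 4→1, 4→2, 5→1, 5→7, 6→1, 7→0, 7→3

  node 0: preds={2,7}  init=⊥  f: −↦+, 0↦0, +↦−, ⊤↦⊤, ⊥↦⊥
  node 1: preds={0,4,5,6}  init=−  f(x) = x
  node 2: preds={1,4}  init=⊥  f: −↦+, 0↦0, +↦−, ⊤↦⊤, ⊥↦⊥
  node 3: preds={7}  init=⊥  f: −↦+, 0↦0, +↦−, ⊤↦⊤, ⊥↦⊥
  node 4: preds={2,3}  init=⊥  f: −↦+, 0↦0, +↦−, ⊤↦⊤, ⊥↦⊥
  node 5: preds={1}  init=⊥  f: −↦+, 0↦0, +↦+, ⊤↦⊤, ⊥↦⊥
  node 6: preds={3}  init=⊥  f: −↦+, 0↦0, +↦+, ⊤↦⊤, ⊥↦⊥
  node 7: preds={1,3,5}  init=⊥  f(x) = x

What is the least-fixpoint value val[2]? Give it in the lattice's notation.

Iteration log — 19 steps:
  step 1. node 0  ⊔preds=⊥  new=⊥  stable
  step 2. node 1  ⊔preds=⊥  new=−  stable
  step 3. node 2  ⊔preds=−  new=+  old=⊥  +wl: 0
  step 4. node 3  ⊔preds=⊥  new=⊥  stable
  step 5. node 4  ⊔preds=+  new=−  old=⊥  +wl: 1,2
  step 6. node 5  ⊔preds=−  new=+  old=⊥  +wl: 
  step 7. node 6  ⊔preds=⊥  new=⊥  stable
  step 8. node 7  ⊔preds=⊤  new=⊤  old=⊥  +wl: 3
  step 9. node 0  ⊔preds=⊤  new=⊤  old=⊥  +wl: 
  step 10. node 1  ⊔preds=⊤  new=⊤  old=−  +wl: 5,7
  step 11. node 2  ⊔preds=⊤  new=⊤  old=+  +wl: 0,4
  step 12. node 3  ⊔preds=⊤  new=⊤  old=⊥  +wl: 6
  step 13. node 5  ⊔preds=⊤  new=⊤  old=+  +wl: 1
  step 14. node 7  ⊔preds=⊤  new=⊤  stable
  step 15. node 0  ⊔preds=⊤  new=⊤  stable
  step 16. node 4  ⊔preds=⊤  new=⊤  old=−  +wl: 2
  step 17. node 6  ⊔preds=⊤  new=⊤  old=⊥  +wl: 
  step 18. node 1  ⊔preds=⊤  new=⊤  stable
  step 19. node 2  ⊔preds=⊤  new=⊤  stable

Least fixpoint reached:
  node 0: ⊤
  node 1: ⊤
  node 2: ⊤
  node 3: ⊤
  node 4: ⊤
  node 5: ⊤
  node 6: ⊤
  node 7: ⊤

⊤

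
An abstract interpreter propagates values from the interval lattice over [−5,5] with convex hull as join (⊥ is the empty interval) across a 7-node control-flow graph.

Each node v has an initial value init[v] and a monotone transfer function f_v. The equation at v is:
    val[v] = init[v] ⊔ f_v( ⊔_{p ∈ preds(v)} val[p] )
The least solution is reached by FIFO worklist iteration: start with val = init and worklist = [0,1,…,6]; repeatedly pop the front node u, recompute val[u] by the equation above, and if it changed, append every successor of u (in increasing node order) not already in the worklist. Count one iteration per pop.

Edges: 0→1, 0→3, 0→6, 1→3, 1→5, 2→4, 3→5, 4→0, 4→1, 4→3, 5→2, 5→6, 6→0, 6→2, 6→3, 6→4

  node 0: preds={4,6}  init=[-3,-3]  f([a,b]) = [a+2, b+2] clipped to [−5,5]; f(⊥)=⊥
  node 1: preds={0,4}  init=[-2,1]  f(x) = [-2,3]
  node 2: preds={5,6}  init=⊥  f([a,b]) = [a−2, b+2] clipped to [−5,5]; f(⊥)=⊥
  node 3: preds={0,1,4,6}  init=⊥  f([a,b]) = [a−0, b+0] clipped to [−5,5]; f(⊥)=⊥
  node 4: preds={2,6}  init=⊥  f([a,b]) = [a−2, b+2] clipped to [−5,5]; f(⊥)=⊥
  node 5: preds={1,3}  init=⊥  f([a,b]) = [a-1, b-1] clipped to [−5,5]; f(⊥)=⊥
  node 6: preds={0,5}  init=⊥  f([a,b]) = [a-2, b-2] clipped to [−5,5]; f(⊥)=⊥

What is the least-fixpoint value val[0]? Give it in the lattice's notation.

Iteration log — 25 steps:
  step 1. node 0  ⊔preds=⊥  new=[-3,-3]  stable
  step 2. node 1  ⊔preds=[-3,-3]  new=[-2,3]  old=[-2,1]  +wl: 
  step 3. node 2  ⊔preds=⊥  new=⊥  stable
  step 4. node 3  ⊔preds=[-3,3]  new=[-3,3]  old=⊥  +wl: 
  step 5. node 4  ⊔preds=⊥  new=⊥  stable
  step 6. node 5  ⊔preds=[-3,3]  new=[-4,2]  old=⊥  +wl: 2
  step 7. node 6  ⊔preds=[-4,2]  new=[-5,0]  old=⊥  +wl: 0,3,4
  step 8. node 2  ⊔preds=[-5,2]  new=[-5,4]  old=⊥  +wl: 
  step 9. node 0  ⊔preds=[-5,0]  new=[-3,2]  old=[-3,-3]  +wl: 1,6
  step 10. node 3  ⊔preds=[-5,3]  new=[-5,3]  old=[-3,3]  +wl: 5
  step 11. node 4  ⊔preds=[-5,4]  new=[-5,5]  old=⊥  +wl: 0,3
  step 12. node 1  ⊔preds=[-5,5]  new=[-2,3]  stable
  step 13. node 6  ⊔preds=[-4,2]  new=[-5,0]  stable
  step 14. node 5  ⊔preds=[-5,3]  new=[-5,2]  old=[-4,2]  +wl: 2,6
  step 15. node 0  ⊔preds=[-5,5]  new=[-3,5]  old=[-3,2]  +wl: 1
  step 16. node 3  ⊔preds=[-5,5]  new=[-5,5]  old=[-5,3]  +wl: 5
  step 17. node 2  ⊔preds=[-5,2]  new=[-5,4]  stable
  step 18. node 6  ⊔preds=[-5,5]  new=[-5,3]  old=[-5,0]  +wl: 0,2,3,4
  step 19. node 1  ⊔preds=[-5,5]  new=[-2,3]  stable
  step 20. node 5  ⊔preds=[-5,5]  new=[-5,4]  old=[-5,2]  +wl: 6
  step 21. node 0  ⊔preds=[-5,5]  new=[-3,5]  stable
  step 22. node 2  ⊔preds=[-5,4]  new=[-5,5]  old=[-5,4]  +wl: 
  step 23. node 3  ⊔preds=[-5,5]  new=[-5,5]  stable
  step 24. node 4  ⊔preds=[-5,5]  new=[-5,5]  stable
  step 25. node 6  ⊔preds=[-5,5]  new=[-5,3]  stable

Least fixpoint reached:
  node 0: [-3,5]
  node 1: [-2,3]
  node 2: [-5,5]
  node 3: [-5,5]
  node 4: [-5,5]
  node 5: [-5,4]
  node 6: [-5,3]

[-3,5]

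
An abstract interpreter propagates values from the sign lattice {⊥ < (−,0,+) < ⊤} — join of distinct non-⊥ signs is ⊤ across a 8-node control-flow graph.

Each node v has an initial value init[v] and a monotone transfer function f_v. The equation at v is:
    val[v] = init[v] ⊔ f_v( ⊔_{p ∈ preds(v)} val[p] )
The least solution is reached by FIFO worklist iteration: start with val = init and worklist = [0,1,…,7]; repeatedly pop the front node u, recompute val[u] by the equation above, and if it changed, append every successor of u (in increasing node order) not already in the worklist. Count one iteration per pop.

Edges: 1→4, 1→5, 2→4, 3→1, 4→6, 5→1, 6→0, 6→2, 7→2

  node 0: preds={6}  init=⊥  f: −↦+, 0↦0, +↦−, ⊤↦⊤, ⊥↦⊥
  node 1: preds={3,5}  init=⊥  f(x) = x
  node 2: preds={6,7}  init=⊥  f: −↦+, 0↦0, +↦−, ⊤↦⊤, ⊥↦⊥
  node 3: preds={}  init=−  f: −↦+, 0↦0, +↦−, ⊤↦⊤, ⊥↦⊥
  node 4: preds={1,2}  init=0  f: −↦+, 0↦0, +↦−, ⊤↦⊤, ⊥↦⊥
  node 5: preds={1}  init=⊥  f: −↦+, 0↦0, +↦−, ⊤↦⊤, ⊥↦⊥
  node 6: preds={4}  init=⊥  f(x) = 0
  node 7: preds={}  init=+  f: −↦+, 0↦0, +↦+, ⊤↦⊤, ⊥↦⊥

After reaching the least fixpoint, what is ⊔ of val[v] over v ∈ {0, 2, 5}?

⊤

Worklist (14 pops):
  #1 pop 0: in=⊥ → ⊥ (no change)
  #2 pop 1: in=− → − (was ⊥); enqueue []
  #3 pop 2: in=+ → − (was ⊥); enqueue []
  #4 pop 3: in=⊥ → − (no change)
  #5 pop 4: in=− → ⊤ (was 0); enqueue []
  #6 pop 5: in=− → + (was ⊥); enqueue [1]
  #7 pop 6: in=⊤ → 0 (was ⊥); enqueue [0,2]
  #8 pop 7: in=⊥ → + (no change)
  #9 pop 1: in=⊤ → ⊤ (was −); enqueue [4,5]
  #10 pop 0: in=0 → 0 (was ⊥); enqueue []
  #11 pop 2: in=⊤ → ⊤ (was −); enqueue []
  #12 pop 4: in=⊤ → ⊤ (no change)
  #13 pop 5: in=⊤ → ⊤ (was +); enqueue [1]
  #14 pop 1: in=⊤ → ⊤ (no change)

Fixpoint:
  val[0] = 0
  val[1] = ⊤
  val[2] = ⊤
  val[3] = −
  val[4] = ⊤
  val[5] = ⊤
  val[6] = 0
  val[7] = +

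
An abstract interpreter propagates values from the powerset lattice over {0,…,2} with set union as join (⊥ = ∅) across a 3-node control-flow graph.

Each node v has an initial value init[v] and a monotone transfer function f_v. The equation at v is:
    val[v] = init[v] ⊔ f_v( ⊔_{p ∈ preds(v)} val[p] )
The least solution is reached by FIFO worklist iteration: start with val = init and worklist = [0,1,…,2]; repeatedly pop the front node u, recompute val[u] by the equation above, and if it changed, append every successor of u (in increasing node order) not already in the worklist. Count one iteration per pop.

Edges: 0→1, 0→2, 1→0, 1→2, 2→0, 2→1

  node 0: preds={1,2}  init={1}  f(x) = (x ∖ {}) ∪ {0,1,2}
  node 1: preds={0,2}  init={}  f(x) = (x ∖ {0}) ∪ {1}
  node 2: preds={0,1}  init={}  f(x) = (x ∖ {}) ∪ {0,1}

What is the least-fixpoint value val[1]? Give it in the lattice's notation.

{1,2}

Trace (5 dequeues):
  [1] u=0 | in {} | out {0,1,2} | prev {1} | push {}
  [2] u=1 | in {0,1,2} | out {1,2} | prev {} | push {0}
  [3] u=2 | in {0,1,2} | out {0,1,2} | prev {} | push {1}
  [4] u=0 | in {0,1,2} | out {0,1,2} | ==
  [5] u=1 | in {0,1,2} | out {1,2} | ==

Converged values:
  [0] {0,1,2}
  [1] {1,2}
  [2] {0,1,2}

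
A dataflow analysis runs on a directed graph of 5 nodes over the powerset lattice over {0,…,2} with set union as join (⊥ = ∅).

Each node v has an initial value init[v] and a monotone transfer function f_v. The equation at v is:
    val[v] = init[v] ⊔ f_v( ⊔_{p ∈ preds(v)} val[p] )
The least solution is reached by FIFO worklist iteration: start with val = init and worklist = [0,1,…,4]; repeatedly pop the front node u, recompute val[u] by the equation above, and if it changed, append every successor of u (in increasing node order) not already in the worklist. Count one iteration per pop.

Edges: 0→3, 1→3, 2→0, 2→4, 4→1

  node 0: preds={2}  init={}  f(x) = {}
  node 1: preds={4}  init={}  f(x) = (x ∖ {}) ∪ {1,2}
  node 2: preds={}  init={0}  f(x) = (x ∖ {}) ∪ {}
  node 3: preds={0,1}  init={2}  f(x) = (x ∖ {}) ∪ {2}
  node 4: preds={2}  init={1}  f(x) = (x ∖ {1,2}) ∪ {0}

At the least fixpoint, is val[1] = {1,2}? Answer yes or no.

Iteration log — 7 steps:
  step 1. node 0  ⊔preds={0}  new={}  stable
  step 2. node 1  ⊔preds={1}  new={1,2}  old={}  +wl: 
  step 3. node 2  ⊔preds={}  new={0}  stable
  step 4. node 3  ⊔preds={1,2}  new={1,2}  old={2}  +wl: 
  step 5. node 4  ⊔preds={0}  new={0,1}  old={1}  +wl: 1
  step 6. node 1  ⊔preds={0,1}  new={0,1,2}  old={1,2}  +wl: 3
  step 7. node 3  ⊔preds={0,1,2}  new={0,1,2}  old={1,2}  +wl: 

Least fixpoint reached:
  node 0: {}
  node 1: {0,1,2}
  node 2: {0}
  node 3: {0,1,2}
  node 4: {0,1}

no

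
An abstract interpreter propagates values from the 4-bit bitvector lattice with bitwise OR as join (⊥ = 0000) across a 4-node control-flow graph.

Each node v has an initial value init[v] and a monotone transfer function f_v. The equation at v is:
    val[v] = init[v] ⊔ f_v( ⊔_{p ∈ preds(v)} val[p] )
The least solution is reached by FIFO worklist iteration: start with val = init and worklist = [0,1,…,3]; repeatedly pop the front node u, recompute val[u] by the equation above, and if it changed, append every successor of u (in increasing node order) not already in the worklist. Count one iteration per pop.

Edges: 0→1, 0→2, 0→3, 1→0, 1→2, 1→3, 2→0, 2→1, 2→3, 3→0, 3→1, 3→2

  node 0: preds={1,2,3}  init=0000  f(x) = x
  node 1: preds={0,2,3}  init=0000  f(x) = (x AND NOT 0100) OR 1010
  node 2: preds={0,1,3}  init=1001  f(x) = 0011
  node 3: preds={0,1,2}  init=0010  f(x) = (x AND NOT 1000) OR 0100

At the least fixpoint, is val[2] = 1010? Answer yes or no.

Iteration log — 8 steps:
  step 1. node 0  ⊔preds=1011  new=1011  old=0000  +wl: 
  step 2. node 1  ⊔preds=1011  new=1011  old=0000  +wl: 0
  step 3. node 2  ⊔preds=1011  new=1011  old=1001  +wl: 1
  step 4. node 3  ⊔preds=1011  new=0111  old=0010  +wl: 2
  step 5. node 0  ⊔preds=1111  new=1111  old=1011  +wl: 3
  step 6. node 1  ⊔preds=1111  new=1011  stable
  step 7. node 2  ⊔preds=1111  new=1011  stable
  step 8. node 3  ⊔preds=1111  new=0111  stable

Least fixpoint reached:
  node 0: 1111
  node 1: 1011
  node 2: 1011
  node 3: 0111

no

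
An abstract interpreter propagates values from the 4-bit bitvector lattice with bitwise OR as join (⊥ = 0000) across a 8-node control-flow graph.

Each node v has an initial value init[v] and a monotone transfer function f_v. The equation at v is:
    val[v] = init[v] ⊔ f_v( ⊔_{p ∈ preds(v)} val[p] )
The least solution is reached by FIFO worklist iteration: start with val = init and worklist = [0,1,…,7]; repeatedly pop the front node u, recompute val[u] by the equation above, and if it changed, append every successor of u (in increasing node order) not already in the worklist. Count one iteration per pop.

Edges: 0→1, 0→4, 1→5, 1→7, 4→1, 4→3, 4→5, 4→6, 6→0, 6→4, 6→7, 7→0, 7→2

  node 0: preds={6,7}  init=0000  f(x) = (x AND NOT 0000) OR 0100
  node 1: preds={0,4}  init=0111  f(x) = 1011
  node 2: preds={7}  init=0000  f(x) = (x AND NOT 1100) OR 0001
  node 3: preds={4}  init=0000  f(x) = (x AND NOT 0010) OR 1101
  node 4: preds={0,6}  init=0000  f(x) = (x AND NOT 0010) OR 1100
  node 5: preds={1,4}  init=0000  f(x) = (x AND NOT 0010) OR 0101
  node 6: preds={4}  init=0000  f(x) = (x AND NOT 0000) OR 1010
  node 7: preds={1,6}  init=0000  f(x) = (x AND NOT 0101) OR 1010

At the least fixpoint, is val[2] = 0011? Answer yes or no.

yes

Worklist (14 pops):
  #1 pop 0: in=0000 → 0100 (was 0000); enqueue []
  #2 pop 1: in=0100 → 1111 (was 0111); enqueue []
  #3 pop 2: in=0000 → 0001 (was 0000); enqueue []
  #4 pop 3: in=0000 → 1101 (was 0000); enqueue []
  #5 pop 4: in=0100 → 1100 (was 0000); enqueue [1,3]
  #6 pop 5: in=1111 → 1101 (was 0000); enqueue []
  #7 pop 6: in=1100 → 1110 (was 0000); enqueue [0,4]
  #8 pop 7: in=1111 → 1010 (was 0000); enqueue [2]
  #9 pop 1: in=1100 → 1111 (no change)
  #10 pop 3: in=1100 → 1101 (no change)
  #11 pop 0: in=1110 → 1110 (was 0100); enqueue [1]
  #12 pop 4: in=1110 → 1100 (no change)
  #13 pop 2: in=1010 → 0011 (was 0001); enqueue []
  #14 pop 1: in=1110 → 1111 (no change)

Fixpoint:
  val[0] = 1110
  val[1] = 1111
  val[2] = 0011
  val[3] = 1101
  val[4] = 1100
  val[5] = 1101
  val[6] = 1110
  val[7] = 1010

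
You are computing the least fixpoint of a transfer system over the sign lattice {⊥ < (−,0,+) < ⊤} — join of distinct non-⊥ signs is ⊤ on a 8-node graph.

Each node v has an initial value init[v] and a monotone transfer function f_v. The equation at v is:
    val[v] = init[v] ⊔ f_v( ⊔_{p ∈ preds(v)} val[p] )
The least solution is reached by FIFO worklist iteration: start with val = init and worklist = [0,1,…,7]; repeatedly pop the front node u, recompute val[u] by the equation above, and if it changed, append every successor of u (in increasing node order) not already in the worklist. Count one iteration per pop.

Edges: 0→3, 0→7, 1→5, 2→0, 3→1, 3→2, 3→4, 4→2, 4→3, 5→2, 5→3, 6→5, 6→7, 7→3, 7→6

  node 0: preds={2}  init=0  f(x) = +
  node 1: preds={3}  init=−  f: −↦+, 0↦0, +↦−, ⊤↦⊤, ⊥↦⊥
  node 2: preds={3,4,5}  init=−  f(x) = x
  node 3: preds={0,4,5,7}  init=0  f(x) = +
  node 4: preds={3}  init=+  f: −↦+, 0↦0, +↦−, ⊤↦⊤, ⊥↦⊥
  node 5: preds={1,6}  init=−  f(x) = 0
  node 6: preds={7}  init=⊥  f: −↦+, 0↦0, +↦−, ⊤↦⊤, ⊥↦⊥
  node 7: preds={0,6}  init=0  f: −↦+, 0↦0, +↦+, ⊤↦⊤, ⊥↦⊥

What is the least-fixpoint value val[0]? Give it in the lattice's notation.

⊤

Iteration log — 16 steps:
  step 1. node 0  ⊔preds=−  new=⊤  old=0  +wl: 
  step 2. node 1  ⊔preds=0  new=⊤  old=−  +wl: 
  step 3. node 2  ⊔preds=⊤  new=⊤  old=−  +wl: 0
  step 4. node 3  ⊔preds=⊤  new=⊤  old=0  +wl: 1,2
  step 5. node 4  ⊔preds=⊤  new=⊤  old=+  +wl: 3
  step 6. node 5  ⊔preds=⊤  new=⊤  old=−  +wl: 
  step 7. node 6  ⊔preds=0  new=0  old=⊥  +wl: 5
  step 8. node 7  ⊔preds=⊤  new=⊤  old=0  +wl: 6
  step 9. node 0  ⊔preds=⊤  new=⊤  stable
  step 10. node 1  ⊔preds=⊤  new=⊤  stable
  step 11. node 2  ⊔preds=⊤  new=⊤  stable
  step 12. node 3  ⊔preds=⊤  new=⊤  stable
  step 13. node 5  ⊔preds=⊤  new=⊤  stable
  step 14. node 6  ⊔preds=⊤  new=⊤  old=0  +wl: 5,7
  step 15. node 5  ⊔preds=⊤  new=⊤  stable
  step 16. node 7  ⊔preds=⊤  new=⊤  stable

Least fixpoint reached:
  node 0: ⊤
  node 1: ⊤
  node 2: ⊤
  node 3: ⊤
  node 4: ⊤
  node 5: ⊤
  node 6: ⊤
  node 7: ⊤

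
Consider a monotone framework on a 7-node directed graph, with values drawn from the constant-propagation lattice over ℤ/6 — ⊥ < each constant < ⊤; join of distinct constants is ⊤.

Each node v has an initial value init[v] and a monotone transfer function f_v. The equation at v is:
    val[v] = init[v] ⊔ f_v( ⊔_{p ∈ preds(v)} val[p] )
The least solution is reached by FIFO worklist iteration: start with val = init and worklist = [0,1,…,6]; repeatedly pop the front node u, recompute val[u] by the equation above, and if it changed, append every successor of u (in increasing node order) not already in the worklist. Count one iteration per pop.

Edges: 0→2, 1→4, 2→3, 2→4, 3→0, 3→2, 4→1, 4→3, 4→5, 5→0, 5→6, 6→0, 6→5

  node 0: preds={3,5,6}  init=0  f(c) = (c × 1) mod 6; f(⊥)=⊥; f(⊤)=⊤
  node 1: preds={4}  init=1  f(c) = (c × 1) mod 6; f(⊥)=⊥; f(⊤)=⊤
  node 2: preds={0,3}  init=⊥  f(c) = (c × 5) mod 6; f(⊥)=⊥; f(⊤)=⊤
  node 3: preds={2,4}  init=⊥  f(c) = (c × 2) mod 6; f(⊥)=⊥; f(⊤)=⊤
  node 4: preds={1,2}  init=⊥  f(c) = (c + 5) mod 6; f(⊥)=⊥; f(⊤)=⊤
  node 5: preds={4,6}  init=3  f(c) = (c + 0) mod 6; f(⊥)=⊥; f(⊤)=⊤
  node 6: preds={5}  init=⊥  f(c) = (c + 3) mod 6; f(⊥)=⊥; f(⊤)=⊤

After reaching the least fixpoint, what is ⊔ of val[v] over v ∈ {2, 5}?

⊤

Iteration log — 13 steps:
  step 1. node 0  ⊔preds=3  new=⊤  old=0  +wl: 
  step 2. node 1  ⊔preds=⊥  new=1  stable
  step 3. node 2  ⊔preds=⊤  new=⊤  old=⊥  +wl: 
  step 4. node 3  ⊔preds=⊤  new=⊤  old=⊥  +wl: 0,2
  step 5. node 4  ⊔preds=⊤  new=⊤  old=⊥  +wl: 1,3
  step 6. node 5  ⊔preds=⊤  new=⊤  old=3  +wl: 
  step 7. node 6  ⊔preds=⊤  new=⊤  old=⊥  +wl: 5
  step 8. node 0  ⊔preds=⊤  new=⊤  stable
  step 9. node 2  ⊔preds=⊤  new=⊤  stable
  step 10. node 1  ⊔preds=⊤  new=⊤  old=1  +wl: 4
  step 11. node 3  ⊔preds=⊤  new=⊤  stable
  step 12. node 5  ⊔preds=⊤  new=⊤  stable
  step 13. node 4  ⊔preds=⊤  new=⊤  stable

Least fixpoint reached:
  node 0: ⊤
  node 1: ⊤
  node 2: ⊤
  node 3: ⊤
  node 4: ⊤
  node 5: ⊤
  node 6: ⊤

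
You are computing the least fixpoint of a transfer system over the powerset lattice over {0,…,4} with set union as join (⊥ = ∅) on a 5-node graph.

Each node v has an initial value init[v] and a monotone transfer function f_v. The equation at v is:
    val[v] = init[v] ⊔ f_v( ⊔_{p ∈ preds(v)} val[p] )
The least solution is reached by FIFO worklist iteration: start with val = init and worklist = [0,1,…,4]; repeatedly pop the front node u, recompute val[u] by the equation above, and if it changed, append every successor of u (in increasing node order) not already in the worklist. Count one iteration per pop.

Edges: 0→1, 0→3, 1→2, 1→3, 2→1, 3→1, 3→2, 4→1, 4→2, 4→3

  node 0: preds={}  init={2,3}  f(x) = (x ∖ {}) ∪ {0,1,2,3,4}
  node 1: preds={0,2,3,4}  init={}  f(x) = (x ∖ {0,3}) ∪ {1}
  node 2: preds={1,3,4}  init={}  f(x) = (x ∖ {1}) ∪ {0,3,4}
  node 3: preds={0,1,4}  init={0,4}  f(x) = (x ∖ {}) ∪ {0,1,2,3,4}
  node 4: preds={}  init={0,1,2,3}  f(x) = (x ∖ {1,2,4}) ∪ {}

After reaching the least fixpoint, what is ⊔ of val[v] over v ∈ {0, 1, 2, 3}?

{0,1,2,3,4}

Trace (7 dequeues):
  [1] u=0 | in {} | out {0,1,2,3,4} | prev {2,3} | push {}
  [2] u=1 | in {0,1,2,3,4} | out {1,2,4} | prev {} | push {}
  [3] u=2 | in {0,1,2,3,4} | out {0,2,3,4} | prev {} | push {1}
  [4] u=3 | in {0,1,2,3,4} | out {0,1,2,3,4} | prev {0,4} | push {2}
  [5] u=4 | in {} | out {0,1,2,3} | ==
  [6] u=1 | in {0,1,2,3,4} | out {1,2,4} | ==
  [7] u=2 | in {0,1,2,3,4} | out {0,2,3,4} | ==

Converged values:
  [0] {0,1,2,3,4}
  [1] {1,2,4}
  [2] {0,2,3,4}
  [3] {0,1,2,3,4}
  [4] {0,1,2,3}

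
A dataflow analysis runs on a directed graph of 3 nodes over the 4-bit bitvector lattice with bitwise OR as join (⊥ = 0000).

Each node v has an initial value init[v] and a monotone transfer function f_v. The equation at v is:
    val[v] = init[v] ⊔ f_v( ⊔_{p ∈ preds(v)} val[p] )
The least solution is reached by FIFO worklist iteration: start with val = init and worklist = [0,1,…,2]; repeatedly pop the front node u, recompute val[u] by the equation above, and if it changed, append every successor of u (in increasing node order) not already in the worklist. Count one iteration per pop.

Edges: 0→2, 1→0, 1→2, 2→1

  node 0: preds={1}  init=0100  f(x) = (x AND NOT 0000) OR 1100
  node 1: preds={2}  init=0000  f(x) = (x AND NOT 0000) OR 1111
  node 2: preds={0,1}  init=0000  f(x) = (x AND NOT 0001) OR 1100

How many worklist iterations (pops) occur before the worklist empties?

6

Worklist (6 pops):
  #1 pop 0: in=0000 → 1100 (was 0100); enqueue []
  #2 pop 1: in=0000 → 1111 (was 0000); enqueue [0]
  #3 pop 2: in=1111 → 1110 (was 0000); enqueue [1]
  #4 pop 0: in=1111 → 1111 (was 1100); enqueue [2]
  #5 pop 1: in=1110 → 1111 (no change)
  #6 pop 2: in=1111 → 1110 (no change)

Fixpoint:
  val[0] = 1111
  val[1] = 1111
  val[2] = 1110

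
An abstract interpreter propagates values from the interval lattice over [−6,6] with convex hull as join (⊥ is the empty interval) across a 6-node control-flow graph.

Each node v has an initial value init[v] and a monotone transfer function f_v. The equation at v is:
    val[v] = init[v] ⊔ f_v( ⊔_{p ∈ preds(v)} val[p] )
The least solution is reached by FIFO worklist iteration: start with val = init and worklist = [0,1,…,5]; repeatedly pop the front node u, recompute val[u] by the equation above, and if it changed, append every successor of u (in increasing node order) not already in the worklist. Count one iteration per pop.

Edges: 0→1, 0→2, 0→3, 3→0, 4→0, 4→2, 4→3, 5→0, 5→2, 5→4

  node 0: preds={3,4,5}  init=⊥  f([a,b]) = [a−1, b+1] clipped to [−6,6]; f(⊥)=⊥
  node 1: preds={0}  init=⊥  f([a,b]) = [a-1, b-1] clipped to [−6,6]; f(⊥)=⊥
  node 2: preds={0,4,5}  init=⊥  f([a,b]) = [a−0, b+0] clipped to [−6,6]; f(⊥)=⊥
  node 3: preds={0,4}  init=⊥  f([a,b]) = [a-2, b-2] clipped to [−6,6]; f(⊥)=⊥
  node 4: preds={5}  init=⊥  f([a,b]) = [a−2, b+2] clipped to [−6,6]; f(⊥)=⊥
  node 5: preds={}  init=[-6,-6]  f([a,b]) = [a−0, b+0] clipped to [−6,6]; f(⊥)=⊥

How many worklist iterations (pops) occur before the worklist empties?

11

Iteration log — 11 steps:
  step 1. node 0  ⊔preds=[-6,-6]  new=[-6,-5]  old=⊥  +wl: 
  step 2. node 1  ⊔preds=[-6,-5]  new=[-6,-6]  old=⊥  +wl: 
  step 3. node 2  ⊔preds=[-6,-5]  new=[-6,-5]  old=⊥  +wl: 
  step 4. node 3  ⊔preds=[-6,-5]  new=[-6,-6]  old=⊥  +wl: 0
  step 5. node 4  ⊔preds=[-6,-6]  new=[-6,-4]  old=⊥  +wl: 2,3
  step 6. node 5  ⊔preds=⊥  new=[-6,-6]  stable
  step 7. node 0  ⊔preds=[-6,-4]  new=[-6,-3]  old=[-6,-5]  +wl: 1
  step 8. node 2  ⊔preds=[-6,-3]  new=[-6,-3]  old=[-6,-5]  +wl: 
  step 9. node 3  ⊔preds=[-6,-3]  new=[-6,-5]  old=[-6,-6]  +wl: 0
  step 10. node 1  ⊔preds=[-6,-3]  new=[-6,-4]  old=[-6,-6]  +wl: 
  step 11. node 0  ⊔preds=[-6,-4]  new=[-6,-3]  stable

Least fixpoint reached:
  node 0: [-6,-3]
  node 1: [-6,-4]
  node 2: [-6,-3]
  node 3: [-6,-5]
  node 4: [-6,-4]
  node 5: [-6,-6]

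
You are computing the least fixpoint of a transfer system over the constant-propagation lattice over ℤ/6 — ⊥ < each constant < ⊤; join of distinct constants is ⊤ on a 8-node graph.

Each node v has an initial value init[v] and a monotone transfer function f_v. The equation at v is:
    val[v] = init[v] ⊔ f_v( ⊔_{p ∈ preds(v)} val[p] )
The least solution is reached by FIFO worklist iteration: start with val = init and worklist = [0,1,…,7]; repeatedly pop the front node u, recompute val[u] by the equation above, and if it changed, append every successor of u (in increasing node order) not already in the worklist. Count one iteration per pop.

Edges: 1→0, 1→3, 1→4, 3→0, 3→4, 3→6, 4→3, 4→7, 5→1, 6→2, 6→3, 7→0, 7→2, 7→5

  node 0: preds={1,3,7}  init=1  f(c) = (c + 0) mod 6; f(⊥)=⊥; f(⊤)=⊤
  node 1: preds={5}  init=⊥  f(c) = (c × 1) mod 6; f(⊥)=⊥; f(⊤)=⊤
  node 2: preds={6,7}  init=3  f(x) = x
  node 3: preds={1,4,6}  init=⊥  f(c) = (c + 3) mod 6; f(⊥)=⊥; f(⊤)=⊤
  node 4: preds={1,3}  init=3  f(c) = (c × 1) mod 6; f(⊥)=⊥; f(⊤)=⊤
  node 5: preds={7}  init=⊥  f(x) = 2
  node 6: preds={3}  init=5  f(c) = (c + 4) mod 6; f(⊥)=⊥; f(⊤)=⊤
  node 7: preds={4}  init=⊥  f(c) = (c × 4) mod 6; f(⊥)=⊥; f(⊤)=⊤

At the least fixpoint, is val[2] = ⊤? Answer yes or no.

yes

Worklist (16 pops):
  #1 pop 0: in=⊥ → 1 (no change)
  #2 pop 1: in=⊥ → ⊥ (no change)
  #3 pop 2: in=5 → ⊤ (was 3); enqueue []
  #4 pop 3: in=⊤ → ⊤ (was ⊥); enqueue [0]
  #5 pop 4: in=⊤ → ⊤ (was 3); enqueue [3]
  #6 pop 5: in=⊥ → 2 (was ⊥); enqueue [1]
  #7 pop 6: in=⊤ → ⊤ (was 5); enqueue [2]
  #8 pop 7: in=⊤ → ⊤ (was ⊥); enqueue [5]
  #9 pop 0: in=⊤ → ⊤ (was 1); enqueue []
  #10 pop 3: in=⊤ → ⊤ (no change)
  #11 pop 1: in=2 → 2 (was ⊥); enqueue [0,3,4]
  #12 pop 2: in=⊤ → ⊤ (no change)
  #13 pop 5: in=⊤ → 2 (no change)
  #14 pop 0: in=⊤ → ⊤ (no change)
  #15 pop 3: in=⊤ → ⊤ (no change)
  #16 pop 4: in=⊤ → ⊤ (no change)

Fixpoint:
  val[0] = ⊤
  val[1] = 2
  val[2] = ⊤
  val[3] = ⊤
  val[4] = ⊤
  val[5] = 2
  val[6] = ⊤
  val[7] = ⊤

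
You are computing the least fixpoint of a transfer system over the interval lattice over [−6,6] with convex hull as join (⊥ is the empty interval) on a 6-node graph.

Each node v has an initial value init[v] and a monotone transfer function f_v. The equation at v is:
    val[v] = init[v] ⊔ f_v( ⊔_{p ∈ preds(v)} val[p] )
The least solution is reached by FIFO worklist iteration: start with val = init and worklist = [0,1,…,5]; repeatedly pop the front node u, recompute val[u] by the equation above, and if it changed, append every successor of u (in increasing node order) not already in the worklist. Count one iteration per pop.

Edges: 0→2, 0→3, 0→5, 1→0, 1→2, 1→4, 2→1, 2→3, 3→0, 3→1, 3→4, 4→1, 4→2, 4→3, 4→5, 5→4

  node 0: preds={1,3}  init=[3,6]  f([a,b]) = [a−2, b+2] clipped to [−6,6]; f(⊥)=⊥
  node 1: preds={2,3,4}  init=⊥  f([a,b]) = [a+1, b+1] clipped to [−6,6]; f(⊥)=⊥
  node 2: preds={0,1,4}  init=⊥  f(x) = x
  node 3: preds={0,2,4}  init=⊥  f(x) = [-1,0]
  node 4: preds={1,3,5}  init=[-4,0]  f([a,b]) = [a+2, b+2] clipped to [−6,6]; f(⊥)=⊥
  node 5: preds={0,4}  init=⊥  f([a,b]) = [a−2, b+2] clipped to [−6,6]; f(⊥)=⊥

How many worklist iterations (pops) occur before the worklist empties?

25

Iteration log — 25 steps:
  step 1. node 0  ⊔preds=⊥  new=[3,6]  stable
  step 2. node 1  ⊔preds=[-4,0]  new=[-3,1]  old=⊥  +wl: 0
  step 3. node 2  ⊔preds=[-4,6]  new=[-4,6]  old=⊥  +wl: 1
  step 4. node 3  ⊔preds=[-4,6]  new=[-1,0]  old=⊥  +wl: 
  step 5. node 4  ⊔preds=[-3,1]  new=[-4,3]  old=[-4,0]  +wl: 2,3
  step 6. node 5  ⊔preds=[-4,6]  new=[-6,6]  old=⊥  +wl: 4
  step 7. node 0  ⊔preds=[-3,1]  new=[-5,6]  old=[3,6]  +wl: 5
  step 8. node 1  ⊔preds=[-4,6]  new=[-3,6]  old=[-3,1]  +wl: 0
  step 9. node 2  ⊔preds=[-5,6]  new=[-5,6]  old=[-4,6]  +wl: 1
  step 10. node 3  ⊔preds=[-5,6]  new=[-1,0]  stable
  step 11. node 4  ⊔preds=[-6,6]  new=[-4,6]  old=[-4,3]  +wl: 2,3
  step 12. node 5  ⊔preds=[-5,6]  new=[-6,6]  stable
  step 13. node 0  ⊔preds=[-3,6]  new=[-5,6]  stable
  step 14. node 1  ⊔preds=[-5,6]  new=[-4,6]  old=[-3,6]  +wl: 0,4
  step 15. node 2  ⊔preds=[-5,6]  new=[-5,6]  stable
  step 16. node 3  ⊔preds=[-5,6]  new=[-1,0]  stable
  step 17. node 0  ⊔preds=[-4,6]  new=[-6,6]  old=[-5,6]  +wl: 2,3,5
  step 18. node 4  ⊔preds=[-6,6]  new=[-4,6]  stable
  step 19. node 2  ⊔preds=[-6,6]  new=[-6,6]  old=[-5,6]  +wl: 1
  step 20. node 3  ⊔preds=[-6,6]  new=[-1,0]  stable
  step 21. node 5  ⊔preds=[-6,6]  new=[-6,6]  stable
  step 22. node 1  ⊔preds=[-6,6]  new=[-5,6]  old=[-4,6]  +wl: 0,2,4
  step 23. node 0  ⊔preds=[-5,6]  new=[-6,6]  stable
  step 24. node 2  ⊔preds=[-6,6]  new=[-6,6]  stable
  step 25. node 4  ⊔preds=[-6,6]  new=[-4,6]  stable

Least fixpoint reached:
  node 0: [-6,6]
  node 1: [-5,6]
  node 2: [-6,6]
  node 3: [-1,0]
  node 4: [-4,6]
  node 5: [-6,6]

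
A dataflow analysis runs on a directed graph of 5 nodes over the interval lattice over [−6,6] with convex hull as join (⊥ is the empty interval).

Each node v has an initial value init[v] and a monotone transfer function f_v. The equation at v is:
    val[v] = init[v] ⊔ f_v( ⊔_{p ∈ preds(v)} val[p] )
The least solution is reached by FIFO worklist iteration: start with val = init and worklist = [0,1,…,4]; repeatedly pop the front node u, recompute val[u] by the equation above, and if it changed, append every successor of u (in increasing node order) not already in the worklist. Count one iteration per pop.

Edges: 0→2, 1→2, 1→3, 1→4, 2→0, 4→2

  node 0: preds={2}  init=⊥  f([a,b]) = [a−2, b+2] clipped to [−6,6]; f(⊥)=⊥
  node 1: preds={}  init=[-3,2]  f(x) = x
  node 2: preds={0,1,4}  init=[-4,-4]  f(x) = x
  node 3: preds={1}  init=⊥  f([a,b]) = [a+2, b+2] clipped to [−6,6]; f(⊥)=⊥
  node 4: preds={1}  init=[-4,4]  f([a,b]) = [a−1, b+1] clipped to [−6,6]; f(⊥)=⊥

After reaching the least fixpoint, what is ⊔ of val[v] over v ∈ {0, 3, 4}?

[-6,6]

Worklist (8 pops):
  #1 pop 0: in=[-4,-4] → [-6,-2] (was ⊥); enqueue []
  #2 pop 1: in=⊥ → [-3,2] (no change)
  #3 pop 2: in=[-6,4] → [-6,4] (was [-4,-4]); enqueue [0]
  #4 pop 3: in=[-3,2] → [-1,4] (was ⊥); enqueue []
  #5 pop 4: in=[-3,2] → [-4,4] (no change)
  #6 pop 0: in=[-6,4] → [-6,6] (was [-6,-2]); enqueue [2]
  #7 pop 2: in=[-6,6] → [-6,6] (was [-6,4]); enqueue [0]
  #8 pop 0: in=[-6,6] → [-6,6] (no change)

Fixpoint:
  val[0] = [-6,6]
  val[1] = [-3,2]
  val[2] = [-6,6]
  val[3] = [-1,4]
  val[4] = [-4,4]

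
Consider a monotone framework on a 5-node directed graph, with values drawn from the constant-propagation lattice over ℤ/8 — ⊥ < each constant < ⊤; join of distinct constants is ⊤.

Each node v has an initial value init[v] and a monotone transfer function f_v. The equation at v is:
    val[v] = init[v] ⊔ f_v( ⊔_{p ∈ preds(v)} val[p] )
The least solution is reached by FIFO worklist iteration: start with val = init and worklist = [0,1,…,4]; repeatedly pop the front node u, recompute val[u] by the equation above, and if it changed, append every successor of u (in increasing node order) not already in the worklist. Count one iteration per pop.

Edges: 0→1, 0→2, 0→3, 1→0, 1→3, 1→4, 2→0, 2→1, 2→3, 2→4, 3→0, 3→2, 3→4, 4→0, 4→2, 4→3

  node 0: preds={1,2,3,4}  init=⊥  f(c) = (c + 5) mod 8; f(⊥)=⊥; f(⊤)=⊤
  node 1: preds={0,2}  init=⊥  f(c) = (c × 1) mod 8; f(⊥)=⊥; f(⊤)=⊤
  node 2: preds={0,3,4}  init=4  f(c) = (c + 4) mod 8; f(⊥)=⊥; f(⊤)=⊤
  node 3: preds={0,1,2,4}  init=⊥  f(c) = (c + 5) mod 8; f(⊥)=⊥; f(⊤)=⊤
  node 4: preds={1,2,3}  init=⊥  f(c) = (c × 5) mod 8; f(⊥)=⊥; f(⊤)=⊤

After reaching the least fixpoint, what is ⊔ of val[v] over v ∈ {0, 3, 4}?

⊤

Worklist (9 pops):
  #1 pop 0: in=4 → 1 (was ⊥); enqueue []
  #2 pop 1: in=⊤ → ⊤ (was ⊥); enqueue [0]
  #3 pop 2: in=1 → ⊤ (was 4); enqueue [1]
  #4 pop 3: in=⊤ → ⊤ (was ⊥); enqueue [2]
  #5 pop 4: in=⊤ → ⊤ (was ⊥); enqueue [3]
  #6 pop 0: in=⊤ → ⊤ (was 1); enqueue []
  #7 pop 1: in=⊤ → ⊤ (no change)
  #8 pop 2: in=⊤ → ⊤ (no change)
  #9 pop 3: in=⊤ → ⊤ (no change)

Fixpoint:
  val[0] = ⊤
  val[1] = ⊤
  val[2] = ⊤
  val[3] = ⊤
  val[4] = ⊤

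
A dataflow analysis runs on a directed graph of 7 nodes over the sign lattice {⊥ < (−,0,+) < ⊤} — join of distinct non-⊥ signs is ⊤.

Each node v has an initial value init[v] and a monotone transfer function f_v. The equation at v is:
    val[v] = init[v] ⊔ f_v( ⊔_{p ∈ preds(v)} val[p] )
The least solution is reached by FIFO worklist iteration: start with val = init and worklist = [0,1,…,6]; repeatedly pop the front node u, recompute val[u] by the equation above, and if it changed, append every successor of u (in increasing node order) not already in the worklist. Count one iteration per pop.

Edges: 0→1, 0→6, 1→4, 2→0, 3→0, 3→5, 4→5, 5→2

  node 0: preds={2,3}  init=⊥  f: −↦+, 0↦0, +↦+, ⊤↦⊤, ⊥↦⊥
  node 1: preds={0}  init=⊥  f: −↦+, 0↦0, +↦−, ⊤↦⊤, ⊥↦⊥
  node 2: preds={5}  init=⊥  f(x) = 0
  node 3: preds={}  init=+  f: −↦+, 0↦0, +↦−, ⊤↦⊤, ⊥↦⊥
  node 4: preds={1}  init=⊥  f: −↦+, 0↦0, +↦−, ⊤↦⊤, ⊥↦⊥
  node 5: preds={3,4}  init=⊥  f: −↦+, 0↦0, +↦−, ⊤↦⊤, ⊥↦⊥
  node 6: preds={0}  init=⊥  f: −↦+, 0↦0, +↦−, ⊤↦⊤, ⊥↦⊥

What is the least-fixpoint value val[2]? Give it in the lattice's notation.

0

Iteration log — 14 steps:
  step 1. node 0  ⊔preds=+  new=+  old=⊥  +wl: 
  step 2. node 1  ⊔preds=+  new=−  old=⊥  +wl: 
  step 3. node 2  ⊔preds=⊥  new=0  old=⊥  +wl: 0
  step 4. node 3  ⊔preds=⊥  new=+  stable
  step 5. node 4  ⊔preds=−  new=+  old=⊥  +wl: 
  step 6. node 5  ⊔preds=+  new=−  old=⊥  +wl: 2
  step 7. node 6  ⊔preds=+  new=−  old=⊥  +wl: 
  step 8. node 0  ⊔preds=⊤  new=⊤  old=+  +wl: 1,6
  step 9. node 2  ⊔preds=−  new=0  stable
  step 10. node 1  ⊔preds=⊤  new=⊤  old=−  +wl: 4
  step 11. node 6  ⊔preds=⊤  new=⊤  old=−  +wl: 
  step 12. node 4  ⊔preds=⊤  new=⊤  old=+  +wl: 5
  step 13. node 5  ⊔preds=⊤  new=⊤  old=−  +wl: 2
  step 14. node 2  ⊔preds=⊤  new=0  stable

Least fixpoint reached:
  node 0: ⊤
  node 1: ⊤
  node 2: 0
  node 3: +
  node 4: ⊤
  node 5: ⊤
  node 6: ⊤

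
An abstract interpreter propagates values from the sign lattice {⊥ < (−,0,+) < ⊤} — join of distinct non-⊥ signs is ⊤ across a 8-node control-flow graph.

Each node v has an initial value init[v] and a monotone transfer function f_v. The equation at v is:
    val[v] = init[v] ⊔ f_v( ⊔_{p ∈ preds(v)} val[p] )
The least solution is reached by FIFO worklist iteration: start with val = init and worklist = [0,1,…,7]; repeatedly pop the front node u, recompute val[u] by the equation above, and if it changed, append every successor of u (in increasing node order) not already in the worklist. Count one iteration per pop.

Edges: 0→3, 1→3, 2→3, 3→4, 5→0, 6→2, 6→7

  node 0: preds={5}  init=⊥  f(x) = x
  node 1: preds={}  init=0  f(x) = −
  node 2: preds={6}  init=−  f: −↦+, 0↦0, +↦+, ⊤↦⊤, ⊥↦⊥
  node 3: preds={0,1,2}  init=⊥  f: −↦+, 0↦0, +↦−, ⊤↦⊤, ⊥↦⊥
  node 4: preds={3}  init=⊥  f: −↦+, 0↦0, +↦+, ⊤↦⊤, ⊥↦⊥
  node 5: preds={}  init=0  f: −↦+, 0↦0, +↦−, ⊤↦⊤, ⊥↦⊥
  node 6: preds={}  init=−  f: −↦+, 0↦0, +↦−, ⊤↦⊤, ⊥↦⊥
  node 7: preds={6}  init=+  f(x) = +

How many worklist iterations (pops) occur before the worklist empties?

Trace (8 dequeues):
  [1] u=0 | in 0 | out 0 | prev ⊥ | push {}
  [2] u=1 | in ⊥ | out ⊤ | prev 0 | push {}
  [3] u=2 | in − | out ⊤ | prev − | push {}
  [4] u=3 | in ⊤ | out ⊤ | prev ⊥ | push {}
  [5] u=4 | in ⊤ | out ⊤ | prev ⊥ | push {}
  [6] u=5 | in ⊥ | out 0 | ==
  [7] u=6 | in ⊥ | out − | ==
  [8] u=7 | in − | out + | ==

Converged values:
  [0] 0
  [1] ⊤
  [2] ⊤
  [3] ⊤
  [4] ⊤
  [5] 0
  [6] −
  [7] +

8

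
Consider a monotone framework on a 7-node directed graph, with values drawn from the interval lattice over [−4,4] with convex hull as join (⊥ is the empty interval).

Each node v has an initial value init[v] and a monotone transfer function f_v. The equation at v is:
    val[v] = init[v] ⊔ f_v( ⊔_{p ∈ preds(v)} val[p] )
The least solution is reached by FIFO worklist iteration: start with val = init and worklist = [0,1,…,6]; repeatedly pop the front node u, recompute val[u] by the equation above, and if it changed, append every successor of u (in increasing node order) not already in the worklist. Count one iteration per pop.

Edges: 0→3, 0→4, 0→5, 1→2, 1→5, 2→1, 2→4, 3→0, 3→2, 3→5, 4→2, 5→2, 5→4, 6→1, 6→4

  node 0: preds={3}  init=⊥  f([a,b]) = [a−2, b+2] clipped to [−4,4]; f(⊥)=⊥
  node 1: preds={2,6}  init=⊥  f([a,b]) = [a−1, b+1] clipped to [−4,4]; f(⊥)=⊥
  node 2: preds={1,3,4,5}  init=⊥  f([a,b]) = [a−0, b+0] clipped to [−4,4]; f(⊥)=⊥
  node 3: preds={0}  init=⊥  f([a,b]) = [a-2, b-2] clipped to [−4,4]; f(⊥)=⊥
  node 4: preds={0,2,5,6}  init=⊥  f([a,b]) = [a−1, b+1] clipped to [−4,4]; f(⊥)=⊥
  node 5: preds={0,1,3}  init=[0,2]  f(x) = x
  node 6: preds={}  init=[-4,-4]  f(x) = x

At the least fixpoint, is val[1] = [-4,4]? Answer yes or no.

Trace (18 dequeues):
  [1] u=0 | in ⊥ | out ⊥ | ==
  [2] u=1 | in [-4,-4] | out [-4,-3] | prev ⊥ | push {}
  [3] u=2 | in [-4,2] | out [-4,2] | prev ⊥ | push {1}
  [4] u=3 | in ⊥ | out ⊥ | ==
  [5] u=4 | in [-4,2] | out [-4,3] | prev ⊥ | push {2}
  [6] u=5 | in [-4,-3] | out [-4,2] | prev [0,2] | push {4}
  [7] u=6 | in ⊥ | out [-4,-4] | ==
  [8] u=1 | in [-4,2] | out [-4,3] | prev [-4,-3] | push {5}
  [9] u=2 | in [-4,3] | out [-4,3] | prev [-4,2] | push {1}
  [10] u=4 | in [-4,3] | out [-4,4] | prev [-4,3] | push {2}
  [11] u=5 | in [-4,3] | out [-4,3] | prev [-4,2] | push {4}
  [12] u=1 | in [-4,3] | out [-4,4] | prev [-4,3] | push {5}
  [13] u=2 | in [-4,4] | out [-4,4] | prev [-4,3] | push {1}
  [14] u=4 | in [-4,4] | out [-4,4] | ==
  [15] u=5 | in [-4,4] | out [-4,4] | prev [-4,3] | push {2,4}
  [16] u=1 | in [-4,4] | out [-4,4] | ==
  [17] u=2 | in [-4,4] | out [-4,4] | ==
  [18] u=4 | in [-4,4] | out [-4,4] | ==

Converged values:
  [0] ⊥
  [1] [-4,4]
  [2] [-4,4]
  [3] ⊥
  [4] [-4,4]
  [5] [-4,4]
  [6] [-4,-4]

yes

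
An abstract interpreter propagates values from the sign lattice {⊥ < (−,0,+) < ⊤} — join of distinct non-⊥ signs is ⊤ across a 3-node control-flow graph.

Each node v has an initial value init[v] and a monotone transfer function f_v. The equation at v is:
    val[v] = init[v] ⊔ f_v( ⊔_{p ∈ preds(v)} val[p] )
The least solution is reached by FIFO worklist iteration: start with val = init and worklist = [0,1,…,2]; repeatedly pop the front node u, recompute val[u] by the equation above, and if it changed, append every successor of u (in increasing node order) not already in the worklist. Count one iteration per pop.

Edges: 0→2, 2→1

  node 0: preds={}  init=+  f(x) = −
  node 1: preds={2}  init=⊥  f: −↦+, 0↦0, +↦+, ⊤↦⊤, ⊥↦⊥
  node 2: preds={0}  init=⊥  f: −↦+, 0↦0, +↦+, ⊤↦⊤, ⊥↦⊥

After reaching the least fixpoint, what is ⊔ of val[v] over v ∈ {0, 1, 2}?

⊤

Trace (4 dequeues):
  [1] u=0 | in ⊥ | out ⊤ | prev + | push {}
  [2] u=1 | in ⊥ | out ⊥ | ==
  [3] u=2 | in ⊤ | out ⊤ | prev ⊥ | push {1}
  [4] u=1 | in ⊤ | out ⊤ | prev ⊥ | push {}

Converged values:
  [0] ⊤
  [1] ⊤
  [2] ⊤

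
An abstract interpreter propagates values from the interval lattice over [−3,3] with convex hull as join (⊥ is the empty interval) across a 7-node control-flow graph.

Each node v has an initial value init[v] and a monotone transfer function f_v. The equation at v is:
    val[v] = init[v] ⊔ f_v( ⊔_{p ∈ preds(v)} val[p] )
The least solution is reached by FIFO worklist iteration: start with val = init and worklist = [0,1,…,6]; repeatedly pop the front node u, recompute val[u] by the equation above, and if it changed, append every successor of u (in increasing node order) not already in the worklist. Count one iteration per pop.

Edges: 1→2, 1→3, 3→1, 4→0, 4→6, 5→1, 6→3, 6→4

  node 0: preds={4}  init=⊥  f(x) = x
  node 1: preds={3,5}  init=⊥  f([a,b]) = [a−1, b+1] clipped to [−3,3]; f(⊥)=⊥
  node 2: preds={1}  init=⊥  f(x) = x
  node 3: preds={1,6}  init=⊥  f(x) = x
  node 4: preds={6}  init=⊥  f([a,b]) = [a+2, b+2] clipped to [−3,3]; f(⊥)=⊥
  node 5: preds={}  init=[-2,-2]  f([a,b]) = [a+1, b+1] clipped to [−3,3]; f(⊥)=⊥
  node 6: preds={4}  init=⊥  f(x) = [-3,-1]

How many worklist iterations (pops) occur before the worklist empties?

Iteration log — 23 steps:
  step 1. node 0  ⊔preds=⊥  new=⊥  stable
  step 2. node 1  ⊔preds=[-2,-2]  new=[-3,-1]  old=⊥  +wl: 
  step 3. node 2  ⊔preds=[-3,-1]  new=[-3,-1]  old=⊥  +wl: 
  step 4. node 3  ⊔preds=[-3,-1]  new=[-3,-1]  old=⊥  +wl: 1
  step 5. node 4  ⊔preds=⊥  new=⊥  stable
  step 6. node 5  ⊔preds=⊥  new=[-2,-2]  stable
  step 7. node 6  ⊔preds=⊥  new=[-3,-1]  old=⊥  +wl: 3,4
  step 8. node 1  ⊔preds=[-3,-1]  new=[-3,0]  old=[-3,-1]  +wl: 2
  step 9. node 3  ⊔preds=[-3,0]  new=[-3,0]  old=[-3,-1]  +wl: 1
  step 10. node 4  ⊔preds=[-3,-1]  new=[-1,1]  old=⊥  +wl: 0,6
  step 11. node 2  ⊔preds=[-3,0]  new=[-3,0]  old=[-3,-1]  +wl: 
  step 12. node 1  ⊔preds=[-3,0]  new=[-3,1]  old=[-3,0]  +wl: 2,3
  step 13. node 0  ⊔preds=[-1,1]  new=[-1,1]  old=⊥  +wl: 
  step 14. node 6  ⊔preds=[-1,1]  new=[-3,-1]  stable
  step 15. node 2  ⊔preds=[-3,1]  new=[-3,1]  old=[-3,0]  +wl: 
  step 16. node 3  ⊔preds=[-3,1]  new=[-3,1]  old=[-3,0]  +wl: 1
  step 17. node 1  ⊔preds=[-3,1]  new=[-3,2]  old=[-3,1]  +wl: 2,3
  step 18. node 2  ⊔preds=[-3,2]  new=[-3,2]  old=[-3,1]  +wl: 
  step 19. node 3  ⊔preds=[-3,2]  new=[-3,2]  old=[-3,1]  +wl: 1
  step 20. node 1  ⊔preds=[-3,2]  new=[-3,3]  old=[-3,2]  +wl: 2,3
  step 21. node 2  ⊔preds=[-3,3]  new=[-3,3]  old=[-3,2]  +wl: 
  step 22. node 3  ⊔preds=[-3,3]  new=[-3,3]  old=[-3,2]  +wl: 1
  step 23. node 1  ⊔preds=[-3,3]  new=[-3,3]  stable

Least fixpoint reached:
  node 0: [-1,1]
  node 1: [-3,3]
  node 2: [-3,3]
  node 3: [-3,3]
  node 4: [-1,1]
  node 5: [-2,-2]
  node 6: [-3,-1]

23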